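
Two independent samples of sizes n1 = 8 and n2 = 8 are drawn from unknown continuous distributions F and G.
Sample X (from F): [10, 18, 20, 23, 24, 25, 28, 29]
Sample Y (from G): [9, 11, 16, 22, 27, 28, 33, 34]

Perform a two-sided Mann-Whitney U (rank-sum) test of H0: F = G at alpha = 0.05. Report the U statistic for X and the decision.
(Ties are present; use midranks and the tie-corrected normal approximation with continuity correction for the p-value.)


Step 1: Combine and sort all 16 observations; assign midranks.
sorted (value, group): (9,Y), (10,X), (11,Y), (16,Y), (18,X), (20,X), (22,Y), (23,X), (24,X), (25,X), (27,Y), (28,X), (28,Y), (29,X), (33,Y), (34,Y)
ranks: 9->1, 10->2, 11->3, 16->4, 18->5, 20->6, 22->7, 23->8, 24->9, 25->10, 27->11, 28->12.5, 28->12.5, 29->14, 33->15, 34->16
Step 2: Rank sum for X: R1 = 2 + 5 + 6 + 8 + 9 + 10 + 12.5 + 14 = 66.5.
Step 3: U_X = R1 - n1(n1+1)/2 = 66.5 - 8*9/2 = 66.5 - 36 = 30.5.
       U_Y = n1*n2 - U_X = 64 - 30.5 = 33.5.
Step 4: Ties are present, so use the tie-corrected normal approximation (with continuity correction) for the p-value.
Step 5: p-value = 0.916298; compare to alpha = 0.05. fail to reject H0.

U_X = 30.5, p = 0.916298, fail to reject H0 at alpha = 0.05.


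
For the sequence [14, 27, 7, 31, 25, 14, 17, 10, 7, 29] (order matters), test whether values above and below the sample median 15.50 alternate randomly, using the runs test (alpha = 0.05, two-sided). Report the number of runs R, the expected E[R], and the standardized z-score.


Step 1: Compute median = 15.50; label A = above, B = below.
Labels in order: BABAABABBA  (n_A = 5, n_B = 5)
Step 2: Count runs R = 8.
Step 3: Under H0 (random ordering), E[R] = 2*n_A*n_B/(n_A+n_B) + 1 = 2*5*5/10 + 1 = 6.0000.
        Var[R] = 2*n_A*n_B*(2*n_A*n_B - n_A - n_B) / ((n_A+n_B)^2 * (n_A+n_B-1)) = 2000/900 = 2.2222.
        SD[R] = 1.4907.
Step 4: Continuity-corrected z = (R - 0.5 - E[R]) / SD[R] = (8 - 0.5 - 6.0000) / 1.4907 = 1.0062.
Step 5: Two-sided p-value via normal approximation = 2*(1 - Phi(|z|)) = 0.314305.
Step 6: alpha = 0.05. fail to reject H0.

R = 8, z = 1.0062, p = 0.314305, fail to reject H0.


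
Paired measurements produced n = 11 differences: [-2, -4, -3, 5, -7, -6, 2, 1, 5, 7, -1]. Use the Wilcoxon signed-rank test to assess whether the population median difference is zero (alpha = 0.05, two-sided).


Step 1: Drop any zero differences (none here) and take |d_i|.
|d| = [2, 4, 3, 5, 7, 6, 2, 1, 5, 7, 1]
Step 2: Midrank |d_i| (ties get averaged ranks).
ranks: |2|->3.5, |4|->6, |3|->5, |5|->7.5, |7|->10.5, |6|->9, |2|->3.5, |1|->1.5, |5|->7.5, |7|->10.5, |1|->1.5
Step 3: Attach original signs; sum ranks with positive sign and with negative sign.
W+ = 7.5 + 3.5 + 1.5 + 7.5 + 10.5 = 30.5
W- = 3.5 + 6 + 5 + 10.5 + 9 + 1.5 = 35.5
(Check: W+ + W- = 66 should equal n(n+1)/2 = 66.)
Step 4: Test statistic W = min(W+, W-) = 30.5.
Step 5: Ties in |d|, so use the tie-corrected normal approximation.
        E[W] = n(n+1)/4 = 11*12/4 = 33.
        Tie groups: |d|=1 (t=2), |d|=2 (t=2), |d|=5 (t=2), |d|=7 (t=2); sum(t^3 - t) = 24.
        Var[W] = n(n+1)(2n+1)/24 - sum(t^3-t)/48 = 3036/24 - 24/48 = 126.
        z = (W - E[W]) / sqrt(Var[W]) = (30.5 - 33) / 11.2250 = -0.2227.
        Two-sided p = 2*Phi(z) = 0.823755.
Step 6: alpha = 0.05. fail to reject H0.

W+ = 30.5, W- = 35.5, W = min = 30.5, p = 0.823755, fail to reject H0.


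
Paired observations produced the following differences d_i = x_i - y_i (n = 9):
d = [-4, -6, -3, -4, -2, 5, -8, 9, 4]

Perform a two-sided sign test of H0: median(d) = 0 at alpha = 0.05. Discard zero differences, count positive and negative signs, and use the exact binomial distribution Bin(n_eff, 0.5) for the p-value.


Step 1: Discard zero differences. Original n = 9; n_eff = number of nonzero differences = 9.
Nonzero differences (with sign): -4, -6, -3, -4, -2, +5, -8, +9, +4
Step 2: Count signs: positive = 3, negative = 6.
Step 3: Under H0: P(positive) = 0.5, so the number of positives S ~ Bin(9, 0.5).
Step 4: Two-sided exact p-value = sum of Bin(9,0.5) probabilities at or below the observed probability = 0.507812.
Step 5: alpha = 0.05. fail to reject H0.

n_eff = 9, pos = 3, neg = 6, p = 0.507812, fail to reject H0.


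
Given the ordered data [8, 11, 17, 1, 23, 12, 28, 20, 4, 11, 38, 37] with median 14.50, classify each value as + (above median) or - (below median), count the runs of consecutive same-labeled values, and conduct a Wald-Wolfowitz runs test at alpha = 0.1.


Step 1: Compute median = 14.50; label A = above, B = below.
Labels in order: BBABABAABBAA  (n_A = 6, n_B = 6)
Step 2: Count runs R = 8.
Step 3: Under H0 (random ordering), E[R] = 2*n_A*n_B/(n_A+n_B) + 1 = 2*6*6/12 + 1 = 7.0000.
        Var[R] = 2*n_A*n_B*(2*n_A*n_B - n_A - n_B) / ((n_A+n_B)^2 * (n_A+n_B-1)) = 4320/1584 = 2.7273.
        SD[R] = 1.6514.
Step 4: Continuity-corrected z = (R - 0.5 - E[R]) / SD[R] = (8 - 0.5 - 7.0000) / 1.6514 = 0.3028.
Step 5: Two-sided p-value via normal approximation = 2*(1 - Phi(|z|)) = 0.762069.
Step 6: alpha = 0.1. fail to reject H0.

R = 8, z = 0.3028, p = 0.762069, fail to reject H0.


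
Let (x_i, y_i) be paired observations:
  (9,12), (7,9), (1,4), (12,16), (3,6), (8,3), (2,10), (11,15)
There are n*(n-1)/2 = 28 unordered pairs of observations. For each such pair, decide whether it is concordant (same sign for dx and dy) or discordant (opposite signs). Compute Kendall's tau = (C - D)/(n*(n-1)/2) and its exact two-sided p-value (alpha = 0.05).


Step 1: Enumerate the 28 unordered pairs (i,j) with i<j and classify each by sign(x_j-x_i) * sign(y_j-y_i).
  (1,2):dx=-2,dy=-3->C; (1,3):dx=-8,dy=-8->C; (1,4):dx=+3,dy=+4->C; (1,5):dx=-6,dy=-6->C
  (1,6):dx=-1,dy=-9->C; (1,7):dx=-7,dy=-2->C; (1,8):dx=+2,dy=+3->C; (2,3):dx=-6,dy=-5->C
  (2,4):dx=+5,dy=+7->C; (2,5):dx=-4,dy=-3->C; (2,6):dx=+1,dy=-6->D; (2,7):dx=-5,dy=+1->D
  (2,8):dx=+4,dy=+6->C; (3,4):dx=+11,dy=+12->C; (3,5):dx=+2,dy=+2->C; (3,6):dx=+7,dy=-1->D
  (3,7):dx=+1,dy=+6->C; (3,8):dx=+10,dy=+11->C; (4,5):dx=-9,dy=-10->C; (4,6):dx=-4,dy=-13->C
  (4,7):dx=-10,dy=-6->C; (4,8):dx=-1,dy=-1->C; (5,6):dx=+5,dy=-3->D; (5,7):dx=-1,dy=+4->D
  (5,8):dx=+8,dy=+9->C; (6,7):dx=-6,dy=+7->D; (6,8):dx=+3,dy=+12->C; (7,8):dx=+9,dy=+5->C
Step 2: C = 22, D = 6, total pairs = 28.
Step 3: tau = (C - D)/(n(n-1)/2) = (22 - 6)/28 = 0.571429.
Step 4: Exact two-sided p-value (enumerate n! = 40320 permutations of y under H0): p = 0.061012.
Step 5: alpha = 0.05. fail to reject H0.

tau_b = 0.5714 (C=22, D=6), p = 0.061012, fail to reject H0.


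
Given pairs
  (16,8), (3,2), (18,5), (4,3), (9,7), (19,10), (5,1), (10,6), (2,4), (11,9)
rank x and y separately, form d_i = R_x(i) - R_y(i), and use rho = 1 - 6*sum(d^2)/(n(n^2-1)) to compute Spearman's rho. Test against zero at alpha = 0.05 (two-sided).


Step 1: Rank x and y separately (midranks; no ties here).
rank(x): 16->8, 3->2, 18->9, 4->3, 9->5, 19->10, 5->4, 10->6, 2->1, 11->7
rank(y): 8->8, 2->2, 5->5, 3->3, 7->7, 10->10, 1->1, 6->6, 4->4, 9->9
Step 2: d_i = R_x(i) - R_y(i); compute d_i^2.
  (8-8)^2=0, (2-2)^2=0, (9-5)^2=16, (3-3)^2=0, (5-7)^2=4, (10-10)^2=0, (4-1)^2=9, (6-6)^2=0, (1-4)^2=9, (7-9)^2=4
sum(d^2) = 42.
Step 3: rho = 1 - 6*42 / (10*(10^2 - 1)) = 1 - 252/990 = 0.745455.
Step 4: Under H0, t = rho * sqrt((n-2)/(1-rho^2)) = 3.1632 ~ t(8).
Step 5: Two-sided p-value from the t-distribution with 8 df = 0.013330.
Step 6: alpha = 0.05. reject H0.

rho = 0.7455, p = 0.013330, reject H0 at alpha = 0.05.


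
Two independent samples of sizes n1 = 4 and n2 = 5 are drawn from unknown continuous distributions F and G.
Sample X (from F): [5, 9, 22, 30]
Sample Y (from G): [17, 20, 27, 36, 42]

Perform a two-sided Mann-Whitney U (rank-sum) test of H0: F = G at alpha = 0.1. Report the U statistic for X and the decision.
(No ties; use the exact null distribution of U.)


Step 1: Combine and sort all 9 observations; assign midranks.
sorted (value, group): (5,X), (9,X), (17,Y), (20,Y), (22,X), (27,Y), (30,X), (36,Y), (42,Y)
ranks: 5->1, 9->2, 17->3, 20->4, 22->5, 27->6, 30->7, 36->8, 42->9
Step 2: Rank sum for X: R1 = 1 + 2 + 5 + 7 = 15.
Step 3: U_X = R1 - n1(n1+1)/2 = 15 - 4*5/2 = 15 - 10 = 5.
       U_Y = n1*n2 - U_X = 20 - 5 = 15.
Step 4: No ties, so the exact null distribution of U (based on enumerating the C(9,4) = 126 equally likely rank assignments) gives the two-sided p-value.
Step 5: p-value = 0.285714; compare to alpha = 0.1. fail to reject H0.

U_X = 5, p = 0.285714, fail to reject H0 at alpha = 0.1.


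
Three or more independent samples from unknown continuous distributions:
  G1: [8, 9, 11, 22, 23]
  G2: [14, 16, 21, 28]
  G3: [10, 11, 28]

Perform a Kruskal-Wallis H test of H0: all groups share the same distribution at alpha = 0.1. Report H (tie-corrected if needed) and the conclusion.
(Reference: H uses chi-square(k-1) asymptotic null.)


Step 1: Combine all N = 12 observations and assign midranks.
sorted (value, group, rank): (8,G1,1), (9,G1,2), (10,G3,3), (11,G1,4.5), (11,G3,4.5), (14,G2,6), (16,G2,7), (21,G2,8), (22,G1,9), (23,G1,10), (28,G2,11.5), (28,G3,11.5)
Step 2: Sum ranks within each group.
R_1 = 26.5 (n_1 = 5)
R_2 = 32.5 (n_2 = 4)
R_3 = 19 (n_3 = 3)
Step 3: H = 12/(N(N+1)) * sum(R_i^2/n_i) - 3(N+1)
     = 12/(12*13) * (26.5^2/5 + 32.5^2/4 + 19^2/3) - 3*13
     = 0.076923 * 524.846 - 39
     = 1.372756.
Step 4: Ties present; correction factor C = 1 - 12/(12^3 - 12) = 0.993007. Corrected H = 1.372756 / 0.993007 = 1.382424.
Step 5: Under H0, H ~ chi^2(2); p-value = 0.500969.
Step 6: alpha = 0.1. fail to reject H0.

H = 1.3824, df = 2, p = 0.500969, fail to reject H0.


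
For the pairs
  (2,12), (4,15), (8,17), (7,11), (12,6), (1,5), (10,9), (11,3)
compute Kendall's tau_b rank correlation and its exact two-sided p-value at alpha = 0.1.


Step 1: Enumerate the 28 unordered pairs (i,j) with i<j and classify each by sign(x_j-x_i) * sign(y_j-y_i).
  (1,2):dx=+2,dy=+3->C; (1,3):dx=+6,dy=+5->C; (1,4):dx=+5,dy=-1->D; (1,5):dx=+10,dy=-6->D
  (1,6):dx=-1,dy=-7->C; (1,7):dx=+8,dy=-3->D; (1,8):dx=+9,dy=-9->D; (2,3):dx=+4,dy=+2->C
  (2,4):dx=+3,dy=-4->D; (2,5):dx=+8,dy=-9->D; (2,6):dx=-3,dy=-10->C; (2,7):dx=+6,dy=-6->D
  (2,8):dx=+7,dy=-12->D; (3,4):dx=-1,dy=-6->C; (3,5):dx=+4,dy=-11->D; (3,6):dx=-7,dy=-12->C
  (3,7):dx=+2,dy=-8->D; (3,8):dx=+3,dy=-14->D; (4,5):dx=+5,dy=-5->D; (4,6):dx=-6,dy=-6->C
  (4,7):dx=+3,dy=-2->D; (4,8):dx=+4,dy=-8->D; (5,6):dx=-11,dy=-1->C; (5,7):dx=-2,dy=+3->D
  (5,8):dx=-1,dy=-3->C; (6,7):dx=+9,dy=+4->C; (6,8):dx=+10,dy=-2->D; (7,8):dx=+1,dy=-6->D
Step 2: C = 11, D = 17, total pairs = 28.
Step 3: tau = (C - D)/(n(n-1)/2) = (11 - 17)/28 = -0.214286.
Step 4: Exact two-sided p-value (enumerate n! = 40320 permutations of y under H0): p = 0.548413.
Step 5: alpha = 0.1. fail to reject H0.

tau_b = -0.2143 (C=11, D=17), p = 0.548413, fail to reject H0.


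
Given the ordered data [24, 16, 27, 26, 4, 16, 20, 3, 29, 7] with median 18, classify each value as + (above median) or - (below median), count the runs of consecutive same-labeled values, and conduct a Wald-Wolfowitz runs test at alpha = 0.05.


Step 1: Compute median = 18; label A = above, B = below.
Labels in order: ABAABBABAB  (n_A = 5, n_B = 5)
Step 2: Count runs R = 8.
Step 3: Under H0 (random ordering), E[R] = 2*n_A*n_B/(n_A+n_B) + 1 = 2*5*5/10 + 1 = 6.0000.
        Var[R] = 2*n_A*n_B*(2*n_A*n_B - n_A - n_B) / ((n_A+n_B)^2 * (n_A+n_B-1)) = 2000/900 = 2.2222.
        SD[R] = 1.4907.
Step 4: Continuity-corrected z = (R - 0.5 - E[R]) / SD[R] = (8 - 0.5 - 6.0000) / 1.4907 = 1.0062.
Step 5: Two-sided p-value via normal approximation = 2*(1 - Phi(|z|)) = 0.314305.
Step 6: alpha = 0.05. fail to reject H0.

R = 8, z = 1.0062, p = 0.314305, fail to reject H0.


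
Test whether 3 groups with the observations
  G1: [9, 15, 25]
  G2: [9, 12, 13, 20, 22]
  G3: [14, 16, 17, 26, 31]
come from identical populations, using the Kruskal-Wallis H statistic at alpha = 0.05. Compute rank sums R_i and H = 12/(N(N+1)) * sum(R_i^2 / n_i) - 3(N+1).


Step 1: Combine all N = 13 observations and assign midranks.
sorted (value, group, rank): (9,G1,1.5), (9,G2,1.5), (12,G2,3), (13,G2,4), (14,G3,5), (15,G1,6), (16,G3,7), (17,G3,8), (20,G2,9), (22,G2,10), (25,G1,11), (26,G3,12), (31,G3,13)
Step 2: Sum ranks within each group.
R_1 = 18.5 (n_1 = 3)
R_2 = 27.5 (n_2 = 5)
R_3 = 45 (n_3 = 5)
Step 3: H = 12/(N(N+1)) * sum(R_i^2/n_i) - 3(N+1)
     = 12/(13*14) * (18.5^2/3 + 27.5^2/5 + 45^2/5) - 3*14
     = 0.065934 * 670.333 - 42
     = 2.197802.
Step 4: Ties present; correction factor C = 1 - 6/(13^3 - 13) = 0.997253. Corrected H = 2.197802 / 0.997253 = 2.203857.
Step 5: Under H0, H ~ chi^2(2); p-value = 0.332230.
Step 6: alpha = 0.05. fail to reject H0.

H = 2.2039, df = 2, p = 0.332230, fail to reject H0.


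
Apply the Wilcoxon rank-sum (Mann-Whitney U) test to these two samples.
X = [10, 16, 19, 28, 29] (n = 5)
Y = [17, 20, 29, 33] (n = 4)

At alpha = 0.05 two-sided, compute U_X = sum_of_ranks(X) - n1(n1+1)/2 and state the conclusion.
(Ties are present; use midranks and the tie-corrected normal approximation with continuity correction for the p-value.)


Step 1: Combine and sort all 9 observations; assign midranks.
sorted (value, group): (10,X), (16,X), (17,Y), (19,X), (20,Y), (28,X), (29,X), (29,Y), (33,Y)
ranks: 10->1, 16->2, 17->3, 19->4, 20->5, 28->6, 29->7.5, 29->7.5, 33->9
Step 2: Rank sum for X: R1 = 1 + 2 + 4 + 6 + 7.5 = 20.5.
Step 3: U_X = R1 - n1(n1+1)/2 = 20.5 - 5*6/2 = 20.5 - 15 = 5.5.
       U_Y = n1*n2 - U_X = 20 - 5.5 = 14.5.
Step 4: Ties are present, so use the tie-corrected normal approximation (with continuity correction) for the p-value.
Step 5: p-value = 0.325163; compare to alpha = 0.05. fail to reject H0.

U_X = 5.5, p = 0.325163, fail to reject H0 at alpha = 0.05.


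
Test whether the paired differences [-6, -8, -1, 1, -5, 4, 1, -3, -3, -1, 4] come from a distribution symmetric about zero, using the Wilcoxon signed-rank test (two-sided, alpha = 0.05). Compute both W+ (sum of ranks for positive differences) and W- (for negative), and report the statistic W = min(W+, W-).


Step 1: Drop any zero differences (none here) and take |d_i|.
|d| = [6, 8, 1, 1, 5, 4, 1, 3, 3, 1, 4]
Step 2: Midrank |d_i| (ties get averaged ranks).
ranks: |6|->10, |8|->11, |1|->2.5, |1|->2.5, |5|->9, |4|->7.5, |1|->2.5, |3|->5.5, |3|->5.5, |1|->2.5, |4|->7.5
Step 3: Attach original signs; sum ranks with positive sign and with negative sign.
W+ = 2.5 + 7.5 + 2.5 + 7.5 = 20
W- = 10 + 11 + 2.5 + 9 + 5.5 + 5.5 + 2.5 = 46
(Check: W+ + W- = 66 should equal n(n+1)/2 = 66.)
Step 4: Test statistic W = min(W+, W-) = 20.
Step 5: Ties in |d|, so use the tie-corrected normal approximation.
        E[W] = n(n+1)/4 = 11*12/4 = 33.
        Tie groups: |d|=1 (t=4), |d|=3 (t=2), |d|=4 (t=2); sum(t^3 - t) = 72.
        Var[W] = n(n+1)(2n+1)/24 - sum(t^3-t)/48 = 3036/24 - 72/48 = 125.
        z = (W - E[W]) / sqrt(Var[W]) = (20 - 33) / 11.1803 = -1.1628.
        Two-sided p = 2*Phi(z) = 0.244929.
Step 6: alpha = 0.05. fail to reject H0.

W+ = 20, W- = 46, W = min = 20, p = 0.244929, fail to reject H0.


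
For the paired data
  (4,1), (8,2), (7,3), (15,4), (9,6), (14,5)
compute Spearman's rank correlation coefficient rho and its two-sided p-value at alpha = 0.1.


Step 1: Rank x and y separately (midranks; no ties here).
rank(x): 4->1, 8->3, 7->2, 15->6, 9->4, 14->5
rank(y): 1->1, 2->2, 3->3, 4->4, 6->6, 5->5
Step 2: d_i = R_x(i) - R_y(i); compute d_i^2.
  (1-1)^2=0, (3-2)^2=1, (2-3)^2=1, (6-4)^2=4, (4-6)^2=4, (5-5)^2=0
sum(d^2) = 10.
Step 3: rho = 1 - 6*10 / (6*(6^2 - 1)) = 1 - 60/210 = 0.714286.
Step 4: Under H0, t = rho * sqrt((n-2)/(1-rho^2)) = 2.0412 ~ t(4).
Step 5: Two-sided p-value from the t-distribution with 4 df = 0.110787.
Step 6: alpha = 0.1. fail to reject H0.

rho = 0.7143, p = 0.110787, fail to reject H0 at alpha = 0.1.


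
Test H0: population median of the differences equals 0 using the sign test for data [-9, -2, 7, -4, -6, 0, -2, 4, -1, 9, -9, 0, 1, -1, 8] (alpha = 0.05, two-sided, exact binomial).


Step 1: Discard zero differences. Original n = 15; n_eff = number of nonzero differences = 13.
Nonzero differences (with sign): -9, -2, +7, -4, -6, -2, +4, -1, +9, -9, +1, -1, +8
Step 2: Count signs: positive = 5, negative = 8.
Step 3: Under H0: P(positive) = 0.5, so the number of positives S ~ Bin(13, 0.5).
Step 4: Two-sided exact p-value = sum of Bin(13,0.5) probabilities at or below the observed probability = 0.581055.
Step 5: alpha = 0.05. fail to reject H0.

n_eff = 13, pos = 5, neg = 8, p = 0.581055, fail to reject H0.


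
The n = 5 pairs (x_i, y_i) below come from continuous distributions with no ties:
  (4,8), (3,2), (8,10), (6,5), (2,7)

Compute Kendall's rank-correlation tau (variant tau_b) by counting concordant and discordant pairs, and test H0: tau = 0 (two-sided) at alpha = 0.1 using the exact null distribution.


Step 1: Enumerate the 10 unordered pairs (i,j) with i<j and classify each by sign(x_j-x_i) * sign(y_j-y_i).
  (1,2):dx=-1,dy=-6->C; (1,3):dx=+4,dy=+2->C; (1,4):dx=+2,dy=-3->D; (1,5):dx=-2,dy=-1->C
  (2,3):dx=+5,dy=+8->C; (2,4):dx=+3,dy=+3->C; (2,5):dx=-1,dy=+5->D; (3,4):dx=-2,dy=-5->C
  (3,5):dx=-6,dy=-3->C; (4,5):dx=-4,dy=+2->D
Step 2: C = 7, D = 3, total pairs = 10.
Step 3: tau = (C - D)/(n(n-1)/2) = (7 - 3)/10 = 0.400000.
Step 4: Exact two-sided p-value (enumerate n! = 120 permutations of y under H0): p = 0.483333.
Step 5: alpha = 0.1. fail to reject H0.

tau_b = 0.4000 (C=7, D=3), p = 0.483333, fail to reject H0.


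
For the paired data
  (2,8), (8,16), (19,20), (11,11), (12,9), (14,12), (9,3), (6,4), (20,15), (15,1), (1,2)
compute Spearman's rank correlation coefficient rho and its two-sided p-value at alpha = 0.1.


Step 1: Rank x and y separately (midranks; no ties here).
rank(x): 2->2, 8->4, 19->10, 11->6, 12->7, 14->8, 9->5, 6->3, 20->11, 15->9, 1->1
rank(y): 8->5, 16->10, 20->11, 11->7, 9->6, 12->8, 3->3, 4->4, 15->9, 1->1, 2->2
Step 2: d_i = R_x(i) - R_y(i); compute d_i^2.
  (2-5)^2=9, (4-10)^2=36, (10-11)^2=1, (6-7)^2=1, (7-6)^2=1, (8-8)^2=0, (5-3)^2=4, (3-4)^2=1, (11-9)^2=4, (9-1)^2=64, (1-2)^2=1
sum(d^2) = 122.
Step 3: rho = 1 - 6*122 / (11*(11^2 - 1)) = 1 - 732/1320 = 0.445455.
Step 4: Under H0, t = rho * sqrt((n-2)/(1-rho^2)) = 1.4926 ~ t(9).
Step 5: Two-sided p-value from the t-distribution with 9 df = 0.169733.
Step 6: alpha = 0.1. fail to reject H0.

rho = 0.4455, p = 0.169733, fail to reject H0 at alpha = 0.1.


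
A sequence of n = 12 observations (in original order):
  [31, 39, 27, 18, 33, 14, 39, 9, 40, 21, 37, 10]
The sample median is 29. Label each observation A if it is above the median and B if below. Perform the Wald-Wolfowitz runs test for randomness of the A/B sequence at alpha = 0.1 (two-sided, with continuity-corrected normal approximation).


Step 1: Compute median = 29; label A = above, B = below.
Labels in order: AABBABABABAB  (n_A = 6, n_B = 6)
Step 2: Count runs R = 10.
Step 3: Under H0 (random ordering), E[R] = 2*n_A*n_B/(n_A+n_B) + 1 = 2*6*6/12 + 1 = 7.0000.
        Var[R] = 2*n_A*n_B*(2*n_A*n_B - n_A - n_B) / ((n_A+n_B)^2 * (n_A+n_B-1)) = 4320/1584 = 2.7273.
        SD[R] = 1.6514.
Step 4: Continuity-corrected z = (R - 0.5 - E[R]) / SD[R] = (10 - 0.5 - 7.0000) / 1.6514 = 1.5138.
Step 5: Two-sided p-value via normal approximation = 2*(1 - Phi(|z|)) = 0.130070.
Step 6: alpha = 0.1. fail to reject H0.

R = 10, z = 1.5138, p = 0.130070, fail to reject H0.


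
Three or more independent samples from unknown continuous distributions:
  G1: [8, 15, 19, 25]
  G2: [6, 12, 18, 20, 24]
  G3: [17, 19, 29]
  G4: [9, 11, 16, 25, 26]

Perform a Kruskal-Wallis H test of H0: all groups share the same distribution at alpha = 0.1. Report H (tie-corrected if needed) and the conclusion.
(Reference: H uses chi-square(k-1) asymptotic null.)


Step 1: Combine all N = 17 observations and assign midranks.
sorted (value, group, rank): (6,G2,1), (8,G1,2), (9,G4,3), (11,G4,4), (12,G2,5), (15,G1,6), (16,G4,7), (17,G3,8), (18,G2,9), (19,G1,10.5), (19,G3,10.5), (20,G2,12), (24,G2,13), (25,G1,14.5), (25,G4,14.5), (26,G4,16), (29,G3,17)
Step 2: Sum ranks within each group.
R_1 = 33 (n_1 = 4)
R_2 = 40 (n_2 = 5)
R_3 = 35.5 (n_3 = 3)
R_4 = 44.5 (n_4 = 5)
Step 3: H = 12/(N(N+1)) * sum(R_i^2/n_i) - 3(N+1)
     = 12/(17*18) * (33^2/4 + 40^2/5 + 35.5^2/3 + 44.5^2/5) - 3*18
     = 0.039216 * 1408.38 - 54
     = 1.230719.
Step 4: Ties present; correction factor C = 1 - 12/(17^3 - 17) = 0.997549. Corrected H = 1.230719 / 0.997549 = 1.233743.
Step 5: Under H0, H ~ chi^2(3); p-value = 0.744923.
Step 6: alpha = 0.1. fail to reject H0.

H = 1.2337, df = 3, p = 0.744923, fail to reject H0.


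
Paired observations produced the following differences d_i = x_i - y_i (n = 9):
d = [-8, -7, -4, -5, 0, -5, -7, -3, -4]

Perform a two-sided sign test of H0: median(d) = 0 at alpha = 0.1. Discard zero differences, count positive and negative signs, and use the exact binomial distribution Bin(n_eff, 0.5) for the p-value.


Step 1: Discard zero differences. Original n = 9; n_eff = number of nonzero differences = 8.
Nonzero differences (with sign): -8, -7, -4, -5, -5, -7, -3, -4
Step 2: Count signs: positive = 0, negative = 8.
Step 3: Under H0: P(positive) = 0.5, so the number of positives S ~ Bin(8, 0.5).
Step 4: Two-sided exact p-value = sum of Bin(8,0.5) probabilities at or below the observed probability = 0.007812.
Step 5: alpha = 0.1. reject H0.

n_eff = 8, pos = 0, neg = 8, p = 0.007812, reject H0.


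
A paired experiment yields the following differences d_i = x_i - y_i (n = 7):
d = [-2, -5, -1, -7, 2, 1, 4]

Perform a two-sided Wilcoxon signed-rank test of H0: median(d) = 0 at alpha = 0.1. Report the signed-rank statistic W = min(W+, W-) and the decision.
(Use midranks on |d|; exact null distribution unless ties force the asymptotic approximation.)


Step 1: Drop any zero differences (none here) and take |d_i|.
|d| = [2, 5, 1, 7, 2, 1, 4]
Step 2: Midrank |d_i| (ties get averaged ranks).
ranks: |2|->3.5, |5|->6, |1|->1.5, |7|->7, |2|->3.5, |1|->1.5, |4|->5
Step 3: Attach original signs; sum ranks with positive sign and with negative sign.
W+ = 3.5 + 1.5 + 5 = 10
W- = 3.5 + 6 + 1.5 + 7 = 18
(Check: W+ + W- = 28 should equal n(n+1)/2 = 28.)
Step 4: Test statistic W = min(W+, W-) = 10.
Step 5: Ties in |d|, so use the tie-corrected normal approximation.
        E[W] = n(n+1)/4 = 7*8/4 = 14.
        Tie groups: |d|=1 (t=2), |d|=2 (t=2); sum(t^3 - t) = 12.
        Var[W] = n(n+1)(2n+1)/24 - sum(t^3-t)/48 = 840/24 - 12/48 = 34.75.
        z = (W - E[W]) / sqrt(Var[W]) = (10 - 14) / 5.8949 = -0.6786.
        Two-sided p = 2*Phi(z) = 0.497422.
Step 6: alpha = 0.1. fail to reject H0.

W+ = 10, W- = 18, W = min = 10, p = 0.497422, fail to reject H0.


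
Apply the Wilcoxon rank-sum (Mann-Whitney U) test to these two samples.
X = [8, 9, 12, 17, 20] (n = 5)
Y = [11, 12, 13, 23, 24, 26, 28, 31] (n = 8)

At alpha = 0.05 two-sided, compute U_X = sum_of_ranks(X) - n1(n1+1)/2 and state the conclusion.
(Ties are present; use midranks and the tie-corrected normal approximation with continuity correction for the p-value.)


Step 1: Combine and sort all 13 observations; assign midranks.
sorted (value, group): (8,X), (9,X), (11,Y), (12,X), (12,Y), (13,Y), (17,X), (20,X), (23,Y), (24,Y), (26,Y), (28,Y), (31,Y)
ranks: 8->1, 9->2, 11->3, 12->4.5, 12->4.5, 13->6, 17->7, 20->8, 23->9, 24->10, 26->11, 28->12, 31->13
Step 2: Rank sum for X: R1 = 1 + 2 + 4.5 + 7 + 8 = 22.5.
Step 3: U_X = R1 - n1(n1+1)/2 = 22.5 - 5*6/2 = 22.5 - 15 = 7.5.
       U_Y = n1*n2 - U_X = 40 - 7.5 = 32.5.
Step 4: Ties are present, so use the tie-corrected normal approximation (with continuity correction) for the p-value.
Step 5: p-value = 0.078571; compare to alpha = 0.05. fail to reject H0.

U_X = 7.5, p = 0.078571, fail to reject H0 at alpha = 0.05.


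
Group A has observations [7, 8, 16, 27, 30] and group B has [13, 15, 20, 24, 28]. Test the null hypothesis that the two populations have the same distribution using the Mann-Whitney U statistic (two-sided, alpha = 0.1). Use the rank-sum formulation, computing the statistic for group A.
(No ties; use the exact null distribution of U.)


Step 1: Combine and sort all 10 observations; assign midranks.
sorted (value, group): (7,X), (8,X), (13,Y), (15,Y), (16,X), (20,Y), (24,Y), (27,X), (28,Y), (30,X)
ranks: 7->1, 8->2, 13->3, 15->4, 16->5, 20->6, 24->7, 27->8, 28->9, 30->10
Step 2: Rank sum for X: R1 = 1 + 2 + 5 + 8 + 10 = 26.
Step 3: U_X = R1 - n1(n1+1)/2 = 26 - 5*6/2 = 26 - 15 = 11.
       U_Y = n1*n2 - U_X = 25 - 11 = 14.
Step 4: No ties, so the exact null distribution of U (based on enumerating the C(10,5) = 252 equally likely rank assignments) gives the two-sided p-value.
Step 5: p-value = 0.841270; compare to alpha = 0.1. fail to reject H0.

U_X = 11, p = 0.841270, fail to reject H0 at alpha = 0.1.


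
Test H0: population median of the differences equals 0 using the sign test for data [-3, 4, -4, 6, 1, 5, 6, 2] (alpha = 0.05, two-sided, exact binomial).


Step 1: Discard zero differences. Original n = 8; n_eff = number of nonzero differences = 8.
Nonzero differences (with sign): -3, +4, -4, +6, +1, +5, +6, +2
Step 2: Count signs: positive = 6, negative = 2.
Step 3: Under H0: P(positive) = 0.5, so the number of positives S ~ Bin(8, 0.5).
Step 4: Two-sided exact p-value = sum of Bin(8,0.5) probabilities at or below the observed probability = 0.289062.
Step 5: alpha = 0.05. fail to reject H0.

n_eff = 8, pos = 6, neg = 2, p = 0.289062, fail to reject H0.


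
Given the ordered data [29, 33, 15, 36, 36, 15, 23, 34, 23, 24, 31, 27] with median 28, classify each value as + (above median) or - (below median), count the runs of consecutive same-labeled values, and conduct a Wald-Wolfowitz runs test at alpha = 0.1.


Step 1: Compute median = 28; label A = above, B = below.
Labels in order: AABAABBABBAB  (n_A = 6, n_B = 6)
Step 2: Count runs R = 8.
Step 3: Under H0 (random ordering), E[R] = 2*n_A*n_B/(n_A+n_B) + 1 = 2*6*6/12 + 1 = 7.0000.
        Var[R] = 2*n_A*n_B*(2*n_A*n_B - n_A - n_B) / ((n_A+n_B)^2 * (n_A+n_B-1)) = 4320/1584 = 2.7273.
        SD[R] = 1.6514.
Step 4: Continuity-corrected z = (R - 0.5 - E[R]) / SD[R] = (8 - 0.5 - 7.0000) / 1.6514 = 0.3028.
Step 5: Two-sided p-value via normal approximation = 2*(1 - Phi(|z|)) = 0.762069.
Step 6: alpha = 0.1. fail to reject H0.

R = 8, z = 0.3028, p = 0.762069, fail to reject H0.


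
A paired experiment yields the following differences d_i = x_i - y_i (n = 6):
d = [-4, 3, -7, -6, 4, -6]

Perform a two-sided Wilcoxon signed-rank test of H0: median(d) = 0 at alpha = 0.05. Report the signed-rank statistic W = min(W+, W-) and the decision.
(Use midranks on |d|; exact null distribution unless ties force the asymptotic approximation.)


Step 1: Drop any zero differences (none here) and take |d_i|.
|d| = [4, 3, 7, 6, 4, 6]
Step 2: Midrank |d_i| (ties get averaged ranks).
ranks: |4|->2.5, |3|->1, |7|->6, |6|->4.5, |4|->2.5, |6|->4.5
Step 3: Attach original signs; sum ranks with positive sign and with negative sign.
W+ = 1 + 2.5 = 3.5
W- = 2.5 + 6 + 4.5 + 4.5 = 17.5
(Check: W+ + W- = 21 should equal n(n+1)/2 = 21.)
Step 4: Test statistic W = min(W+, W-) = 3.5.
Step 5: Ties in |d|, so use the tie-corrected normal approximation.
        E[W] = n(n+1)/4 = 6*7/4 = 10.5.
        Tie groups: |d|=4 (t=2), |d|=6 (t=2); sum(t^3 - t) = 12.
        Var[W] = n(n+1)(2n+1)/24 - sum(t^3-t)/48 = 546/24 - 12/48 = 22.5.
        z = (W - E[W]) / sqrt(Var[W]) = (3.5 - 10.5) / 4.7434 = -1.4757.
        Two-sided p = 2*Phi(z) = 0.140017.
Step 6: alpha = 0.05. fail to reject H0.

W+ = 3.5, W- = 17.5, W = min = 3.5, p = 0.140017, fail to reject H0.


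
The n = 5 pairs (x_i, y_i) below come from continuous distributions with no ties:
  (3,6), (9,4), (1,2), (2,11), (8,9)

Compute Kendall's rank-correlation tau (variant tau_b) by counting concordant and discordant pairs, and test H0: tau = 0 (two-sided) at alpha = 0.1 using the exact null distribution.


Step 1: Enumerate the 10 unordered pairs (i,j) with i<j and classify each by sign(x_j-x_i) * sign(y_j-y_i).
  (1,2):dx=+6,dy=-2->D; (1,3):dx=-2,dy=-4->C; (1,4):dx=-1,dy=+5->D; (1,5):dx=+5,dy=+3->C
  (2,3):dx=-8,dy=-2->C; (2,4):dx=-7,dy=+7->D; (2,5):dx=-1,dy=+5->D; (3,4):dx=+1,dy=+9->C
  (3,5):dx=+7,dy=+7->C; (4,5):dx=+6,dy=-2->D
Step 2: C = 5, D = 5, total pairs = 10.
Step 3: tau = (C - D)/(n(n-1)/2) = (5 - 5)/10 = 0.000000.
Step 4: Exact two-sided p-value (enumerate n! = 120 permutations of y under H0): p = 1.000000.
Step 5: alpha = 0.1. fail to reject H0.

tau_b = 0.0000 (C=5, D=5), p = 1.000000, fail to reject H0.


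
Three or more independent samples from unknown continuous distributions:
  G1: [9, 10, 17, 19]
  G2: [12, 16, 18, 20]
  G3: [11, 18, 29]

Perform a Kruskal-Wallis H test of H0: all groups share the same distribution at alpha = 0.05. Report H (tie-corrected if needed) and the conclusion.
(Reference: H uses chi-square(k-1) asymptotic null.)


Step 1: Combine all N = 11 observations and assign midranks.
sorted (value, group, rank): (9,G1,1), (10,G1,2), (11,G3,3), (12,G2,4), (16,G2,5), (17,G1,6), (18,G2,7.5), (18,G3,7.5), (19,G1,9), (20,G2,10), (29,G3,11)
Step 2: Sum ranks within each group.
R_1 = 18 (n_1 = 4)
R_2 = 26.5 (n_2 = 4)
R_3 = 21.5 (n_3 = 3)
Step 3: H = 12/(N(N+1)) * sum(R_i^2/n_i) - 3(N+1)
     = 12/(11*12) * (18^2/4 + 26.5^2/4 + 21.5^2/3) - 3*12
     = 0.090909 * 410.646 - 36
     = 1.331439.
Step 4: Ties present; correction factor C = 1 - 6/(11^3 - 11) = 0.995455. Corrected H = 1.331439 / 0.995455 = 1.337519.
Step 5: Under H0, H ~ chi^2(2); p-value = 0.512344.
Step 6: alpha = 0.05. fail to reject H0.

H = 1.3375, df = 2, p = 0.512344, fail to reject H0.


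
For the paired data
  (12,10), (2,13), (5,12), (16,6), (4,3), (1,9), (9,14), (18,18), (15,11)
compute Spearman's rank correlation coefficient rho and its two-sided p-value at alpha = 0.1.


Step 1: Rank x and y separately (midranks; no ties here).
rank(x): 12->6, 2->2, 5->4, 16->8, 4->3, 1->1, 9->5, 18->9, 15->7
rank(y): 10->4, 13->7, 12->6, 6->2, 3->1, 9->3, 14->8, 18->9, 11->5
Step 2: d_i = R_x(i) - R_y(i); compute d_i^2.
  (6-4)^2=4, (2-7)^2=25, (4-6)^2=4, (8-2)^2=36, (3-1)^2=4, (1-3)^2=4, (5-8)^2=9, (9-9)^2=0, (7-5)^2=4
sum(d^2) = 90.
Step 3: rho = 1 - 6*90 / (9*(9^2 - 1)) = 1 - 540/720 = 0.250000.
Step 4: Under H0, t = rho * sqrt((n-2)/(1-rho^2)) = 0.6831 ~ t(7).
Step 5: Two-sided p-value from the t-distribution with 7 df = 0.516490.
Step 6: alpha = 0.1. fail to reject H0.

rho = 0.2500, p = 0.516490, fail to reject H0 at alpha = 0.1.


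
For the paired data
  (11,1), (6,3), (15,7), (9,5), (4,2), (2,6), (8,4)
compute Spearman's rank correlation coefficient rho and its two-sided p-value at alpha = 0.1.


Step 1: Rank x and y separately (midranks; no ties here).
rank(x): 11->6, 6->3, 15->7, 9->5, 4->2, 2->1, 8->4
rank(y): 1->1, 3->3, 7->7, 5->5, 2->2, 6->6, 4->4
Step 2: d_i = R_x(i) - R_y(i); compute d_i^2.
  (6-1)^2=25, (3-3)^2=0, (7-7)^2=0, (5-5)^2=0, (2-2)^2=0, (1-6)^2=25, (4-4)^2=0
sum(d^2) = 50.
Step 3: rho = 1 - 6*50 / (7*(7^2 - 1)) = 1 - 300/336 = 0.107143.
Step 4: Under H0, t = rho * sqrt((n-2)/(1-rho^2)) = 0.2410 ~ t(5).
Step 5: Two-sided p-value from the t-distribution with 5 df = 0.819151.
Step 6: alpha = 0.1. fail to reject H0.

rho = 0.1071, p = 0.819151, fail to reject H0 at alpha = 0.1.


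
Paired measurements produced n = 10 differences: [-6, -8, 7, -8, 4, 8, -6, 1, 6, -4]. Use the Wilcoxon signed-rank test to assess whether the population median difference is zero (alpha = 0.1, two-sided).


Step 1: Drop any zero differences (none here) and take |d_i|.
|d| = [6, 8, 7, 8, 4, 8, 6, 1, 6, 4]
Step 2: Midrank |d_i| (ties get averaged ranks).
ranks: |6|->5, |8|->9, |7|->7, |8|->9, |4|->2.5, |8|->9, |6|->5, |1|->1, |6|->5, |4|->2.5
Step 3: Attach original signs; sum ranks with positive sign and with negative sign.
W+ = 7 + 2.5 + 9 + 1 + 5 = 24.5
W- = 5 + 9 + 9 + 5 + 2.5 = 30.5
(Check: W+ + W- = 55 should equal n(n+1)/2 = 55.)
Step 4: Test statistic W = min(W+, W-) = 24.5.
Step 5: Ties in |d|, so use the tie-corrected normal approximation.
        E[W] = n(n+1)/4 = 10*11/4 = 27.5.
        Tie groups: |d|=4 (t=2), |d|=6 (t=3), |d|=8 (t=3); sum(t^3 - t) = 54.
        Var[W] = n(n+1)(2n+1)/24 - sum(t^3-t)/48 = 2310/24 - 54/48 = 95.125.
        z = (W - E[W]) / sqrt(Var[W]) = (24.5 - 27.5) / 9.7532 = -0.3076.
        Two-sided p = 2*Phi(z) = 0.758393.
Step 6: alpha = 0.1. fail to reject H0.

W+ = 24.5, W- = 30.5, W = min = 24.5, p = 0.758393, fail to reject H0.


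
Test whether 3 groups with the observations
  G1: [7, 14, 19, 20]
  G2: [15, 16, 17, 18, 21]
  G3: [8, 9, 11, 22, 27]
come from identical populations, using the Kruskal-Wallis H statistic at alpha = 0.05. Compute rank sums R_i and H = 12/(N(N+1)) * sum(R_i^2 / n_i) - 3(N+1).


Step 1: Combine all N = 14 observations and assign midranks.
sorted (value, group, rank): (7,G1,1), (8,G3,2), (9,G3,3), (11,G3,4), (14,G1,5), (15,G2,6), (16,G2,7), (17,G2,8), (18,G2,9), (19,G1,10), (20,G1,11), (21,G2,12), (22,G3,13), (27,G3,14)
Step 2: Sum ranks within each group.
R_1 = 27 (n_1 = 4)
R_2 = 42 (n_2 = 5)
R_3 = 36 (n_3 = 5)
Step 3: H = 12/(N(N+1)) * sum(R_i^2/n_i) - 3(N+1)
     = 12/(14*15) * (27^2/4 + 42^2/5 + 36^2/5) - 3*15
     = 0.057143 * 794.25 - 45
     = 0.385714.
Step 4: No ties, so H is used without correction.
Step 5: Under H0, H ~ chi^2(2); p-value = 0.824600.
Step 6: alpha = 0.05. fail to reject H0.

H = 0.3857, df = 2, p = 0.824600, fail to reject H0.


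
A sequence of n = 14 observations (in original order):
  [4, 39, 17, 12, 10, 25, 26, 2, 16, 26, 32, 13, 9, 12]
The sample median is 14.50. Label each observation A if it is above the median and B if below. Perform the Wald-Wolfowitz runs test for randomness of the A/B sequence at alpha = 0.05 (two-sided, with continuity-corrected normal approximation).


Step 1: Compute median = 14.50; label A = above, B = below.
Labels in order: BAABBAABAAABBB  (n_A = 7, n_B = 7)
Step 2: Count runs R = 7.
Step 3: Under H0 (random ordering), E[R] = 2*n_A*n_B/(n_A+n_B) + 1 = 2*7*7/14 + 1 = 8.0000.
        Var[R] = 2*n_A*n_B*(2*n_A*n_B - n_A - n_B) / ((n_A+n_B)^2 * (n_A+n_B-1)) = 8232/2548 = 3.2308.
        SD[R] = 1.7974.
Step 4: Continuity-corrected z = (R + 0.5 - E[R]) / SD[R] = (7 + 0.5 - 8.0000) / 1.7974 = -0.2782.
Step 5: Two-sided p-value via normal approximation = 2*(1 - Phi(|z|)) = 0.780879.
Step 6: alpha = 0.05. fail to reject H0.

R = 7, z = -0.2782, p = 0.780879, fail to reject H0.


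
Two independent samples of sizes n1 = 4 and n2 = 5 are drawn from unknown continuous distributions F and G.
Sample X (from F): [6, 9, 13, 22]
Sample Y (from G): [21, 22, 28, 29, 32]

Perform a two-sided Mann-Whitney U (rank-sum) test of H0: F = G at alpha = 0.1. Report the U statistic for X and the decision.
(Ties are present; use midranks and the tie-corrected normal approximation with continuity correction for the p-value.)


Step 1: Combine and sort all 9 observations; assign midranks.
sorted (value, group): (6,X), (9,X), (13,X), (21,Y), (22,X), (22,Y), (28,Y), (29,Y), (32,Y)
ranks: 6->1, 9->2, 13->3, 21->4, 22->5.5, 22->5.5, 28->7, 29->8, 32->9
Step 2: Rank sum for X: R1 = 1 + 2 + 3 + 5.5 = 11.5.
Step 3: U_X = R1 - n1(n1+1)/2 = 11.5 - 4*5/2 = 11.5 - 10 = 1.5.
       U_Y = n1*n2 - U_X = 20 - 1.5 = 18.5.
Step 4: Ties are present, so use the tie-corrected normal approximation (with continuity correction) for the p-value.
Step 5: p-value = 0.049090; compare to alpha = 0.1. reject H0.

U_X = 1.5, p = 0.049090, reject H0 at alpha = 0.1.


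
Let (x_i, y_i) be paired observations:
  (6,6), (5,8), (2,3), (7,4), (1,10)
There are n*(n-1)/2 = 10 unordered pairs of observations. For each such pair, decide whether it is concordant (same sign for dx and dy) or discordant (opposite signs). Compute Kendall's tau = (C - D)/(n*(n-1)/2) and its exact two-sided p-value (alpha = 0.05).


Step 1: Enumerate the 10 unordered pairs (i,j) with i<j and classify each by sign(x_j-x_i) * sign(y_j-y_i).
  (1,2):dx=-1,dy=+2->D; (1,3):dx=-4,dy=-3->C; (1,4):dx=+1,dy=-2->D; (1,5):dx=-5,dy=+4->D
  (2,3):dx=-3,dy=-5->C; (2,4):dx=+2,dy=-4->D; (2,5):dx=-4,dy=+2->D; (3,4):dx=+5,dy=+1->C
  (3,5):dx=-1,dy=+7->D; (4,5):dx=-6,dy=+6->D
Step 2: C = 3, D = 7, total pairs = 10.
Step 3: tau = (C - D)/(n(n-1)/2) = (3 - 7)/10 = -0.400000.
Step 4: Exact two-sided p-value (enumerate n! = 120 permutations of y under H0): p = 0.483333.
Step 5: alpha = 0.05. fail to reject H0.

tau_b = -0.4000 (C=3, D=7), p = 0.483333, fail to reject H0.


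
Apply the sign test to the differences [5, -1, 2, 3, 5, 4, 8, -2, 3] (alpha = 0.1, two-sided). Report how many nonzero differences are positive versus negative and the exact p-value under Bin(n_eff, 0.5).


Step 1: Discard zero differences. Original n = 9; n_eff = number of nonzero differences = 9.
Nonzero differences (with sign): +5, -1, +2, +3, +5, +4, +8, -2, +3
Step 2: Count signs: positive = 7, negative = 2.
Step 3: Under H0: P(positive) = 0.5, so the number of positives S ~ Bin(9, 0.5).
Step 4: Two-sided exact p-value = sum of Bin(9,0.5) probabilities at or below the observed probability = 0.179688.
Step 5: alpha = 0.1. fail to reject H0.

n_eff = 9, pos = 7, neg = 2, p = 0.179688, fail to reject H0.


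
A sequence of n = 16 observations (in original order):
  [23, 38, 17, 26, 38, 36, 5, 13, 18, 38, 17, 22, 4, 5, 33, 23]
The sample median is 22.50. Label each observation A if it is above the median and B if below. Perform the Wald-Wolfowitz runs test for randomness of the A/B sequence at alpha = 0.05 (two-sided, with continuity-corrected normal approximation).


Step 1: Compute median = 22.50; label A = above, B = below.
Labels in order: AABAAABBBABBBBAA  (n_A = 8, n_B = 8)
Step 2: Count runs R = 7.
Step 3: Under H0 (random ordering), E[R] = 2*n_A*n_B/(n_A+n_B) + 1 = 2*8*8/16 + 1 = 9.0000.
        Var[R] = 2*n_A*n_B*(2*n_A*n_B - n_A - n_B) / ((n_A+n_B)^2 * (n_A+n_B-1)) = 14336/3840 = 3.7333.
        SD[R] = 1.9322.
Step 4: Continuity-corrected z = (R + 0.5 - E[R]) / SD[R] = (7 + 0.5 - 9.0000) / 1.9322 = -0.7763.
Step 5: Two-sided p-value via normal approximation = 2*(1 - Phi(|z|)) = 0.437558.
Step 6: alpha = 0.05. fail to reject H0.

R = 7, z = -0.7763, p = 0.437558, fail to reject H0.


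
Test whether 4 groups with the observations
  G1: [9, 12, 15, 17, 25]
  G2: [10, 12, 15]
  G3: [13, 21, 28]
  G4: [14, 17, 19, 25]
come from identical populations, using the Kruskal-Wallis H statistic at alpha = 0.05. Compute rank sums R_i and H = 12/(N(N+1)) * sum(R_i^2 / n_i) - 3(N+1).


Step 1: Combine all N = 15 observations and assign midranks.
sorted (value, group, rank): (9,G1,1), (10,G2,2), (12,G1,3.5), (12,G2,3.5), (13,G3,5), (14,G4,6), (15,G1,7.5), (15,G2,7.5), (17,G1,9.5), (17,G4,9.5), (19,G4,11), (21,G3,12), (25,G1,13.5), (25,G4,13.5), (28,G3,15)
Step 2: Sum ranks within each group.
R_1 = 35 (n_1 = 5)
R_2 = 13 (n_2 = 3)
R_3 = 32 (n_3 = 3)
R_4 = 40 (n_4 = 4)
Step 3: H = 12/(N(N+1)) * sum(R_i^2/n_i) - 3(N+1)
     = 12/(15*16) * (35^2/5 + 13^2/3 + 32^2/3 + 40^2/4) - 3*16
     = 0.050000 * 1042.67 - 48
     = 4.133333.
Step 4: Ties present; correction factor C = 1 - 24/(15^3 - 15) = 0.992857. Corrected H = 4.133333 / 0.992857 = 4.163070.
Step 5: Under H0, H ~ chi^2(3); p-value = 0.244385.
Step 6: alpha = 0.05. fail to reject H0.

H = 4.1631, df = 3, p = 0.244385, fail to reject H0.


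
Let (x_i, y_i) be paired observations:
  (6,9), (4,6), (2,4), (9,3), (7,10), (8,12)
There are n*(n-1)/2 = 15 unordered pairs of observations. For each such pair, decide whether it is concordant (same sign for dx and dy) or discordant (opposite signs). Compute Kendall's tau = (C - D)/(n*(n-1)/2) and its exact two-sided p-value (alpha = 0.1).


Step 1: Enumerate the 15 unordered pairs (i,j) with i<j and classify each by sign(x_j-x_i) * sign(y_j-y_i).
  (1,2):dx=-2,dy=-3->C; (1,3):dx=-4,dy=-5->C; (1,4):dx=+3,dy=-6->D; (1,5):dx=+1,dy=+1->C
  (1,6):dx=+2,dy=+3->C; (2,3):dx=-2,dy=-2->C; (2,4):dx=+5,dy=-3->D; (2,5):dx=+3,dy=+4->C
  (2,6):dx=+4,dy=+6->C; (3,4):dx=+7,dy=-1->D; (3,5):dx=+5,dy=+6->C; (3,6):dx=+6,dy=+8->C
  (4,5):dx=-2,dy=+7->D; (4,6):dx=-1,dy=+9->D; (5,6):dx=+1,dy=+2->C
Step 2: C = 10, D = 5, total pairs = 15.
Step 3: tau = (C - D)/(n(n-1)/2) = (10 - 5)/15 = 0.333333.
Step 4: Exact two-sided p-value (enumerate n! = 720 permutations of y under H0): p = 0.469444.
Step 5: alpha = 0.1. fail to reject H0.

tau_b = 0.3333 (C=10, D=5), p = 0.469444, fail to reject H0.


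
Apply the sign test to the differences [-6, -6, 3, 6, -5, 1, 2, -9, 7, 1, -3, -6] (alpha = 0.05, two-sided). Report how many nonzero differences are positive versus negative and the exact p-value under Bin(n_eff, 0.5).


Step 1: Discard zero differences. Original n = 12; n_eff = number of nonzero differences = 12.
Nonzero differences (with sign): -6, -6, +3, +6, -5, +1, +2, -9, +7, +1, -3, -6
Step 2: Count signs: positive = 6, negative = 6.
Step 3: Under H0: P(positive) = 0.5, so the number of positives S ~ Bin(12, 0.5).
Step 4: Two-sided exact p-value = sum of Bin(12,0.5) probabilities at or below the observed probability = 1.000000.
Step 5: alpha = 0.05. fail to reject H0.

n_eff = 12, pos = 6, neg = 6, p = 1.000000, fail to reject H0.
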